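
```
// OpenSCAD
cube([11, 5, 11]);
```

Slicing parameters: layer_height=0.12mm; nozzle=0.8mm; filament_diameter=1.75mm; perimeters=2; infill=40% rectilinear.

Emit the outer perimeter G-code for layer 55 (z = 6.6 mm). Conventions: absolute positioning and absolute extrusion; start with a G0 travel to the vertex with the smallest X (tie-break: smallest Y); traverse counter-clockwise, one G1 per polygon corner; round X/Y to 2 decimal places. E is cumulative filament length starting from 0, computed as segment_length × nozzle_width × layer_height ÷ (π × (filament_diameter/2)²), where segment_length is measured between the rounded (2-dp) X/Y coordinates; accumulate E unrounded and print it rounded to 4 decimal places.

At z = 6.6 mm: the cube is present — its section is the full 11×5 rectangle. The outline is a single polygon with 4 vertices. Extrusion per mm of travel: 0.8 × 0.12 / (π × 0.875²) = 0.039912. Accumulating E over each segment gives final E = 1.2772.

G0 X0.00 Y0.00 Z6.60
G1 X11.00 Y0.00 E0.4390
G1 X11.00 Y5.00 E0.6386
G1 X0.00 Y5.00 E1.0776
G1 X0.00 Y0.00 E1.2772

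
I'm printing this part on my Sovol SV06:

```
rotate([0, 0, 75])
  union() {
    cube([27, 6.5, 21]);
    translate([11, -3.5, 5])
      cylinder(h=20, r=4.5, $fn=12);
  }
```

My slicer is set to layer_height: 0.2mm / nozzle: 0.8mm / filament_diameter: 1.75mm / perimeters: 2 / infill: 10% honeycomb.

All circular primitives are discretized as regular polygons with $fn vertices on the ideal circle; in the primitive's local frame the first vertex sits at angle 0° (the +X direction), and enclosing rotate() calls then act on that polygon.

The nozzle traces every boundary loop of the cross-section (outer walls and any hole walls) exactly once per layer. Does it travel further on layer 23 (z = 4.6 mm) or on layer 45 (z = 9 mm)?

layer 45 (z = 9 mm)

Layer 23 (z = 4.6): the 27×6.5 cube contributes its full rectangle (perimeter 67.00 mm); the cylinder at (11, -3.5) is not intersected at this z (z outside [5, 25]); Merging all regions: only the 27×6.5 cube is present, so the union is just that shape — boundary = 67.00 mm; (rotated 75° about Z; rotation is an isometry so areas/perimeters/island counts are preserved). So its perimeter = 67.00 mm. Layer 45 (z = 9): the cube is present — its section is the full 27×6.5 rectangle (perimeter 67.00 mm); the r=4.5 cylinder at (11, -3.5) contributes a regular 12-gon of circumradius 4.5 (perimeter = 2·12·4.500·sin(180°/12) = 27.95 mm); Taking the union: the regions partially overlap (shared area 3.30 mm²), so the edge portions inside another operand are dropped and the merged outline is re-measured after clipping — boundary = 83.88 mm; (rotated 75° about Z; rotation is an isometry so areas/perimeters/island counts are preserved). So its perimeter = 83.88 mm. Layer 45 is larger (83.88 vs 67.00 mm).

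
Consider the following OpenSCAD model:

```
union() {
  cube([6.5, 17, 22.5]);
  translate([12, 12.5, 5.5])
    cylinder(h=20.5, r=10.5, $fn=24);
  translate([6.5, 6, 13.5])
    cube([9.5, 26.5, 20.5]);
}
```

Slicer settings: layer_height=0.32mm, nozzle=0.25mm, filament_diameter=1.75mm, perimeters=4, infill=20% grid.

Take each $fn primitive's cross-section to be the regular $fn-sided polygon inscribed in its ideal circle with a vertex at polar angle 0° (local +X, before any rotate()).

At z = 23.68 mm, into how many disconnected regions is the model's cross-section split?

1

At z = 23.68 mm: the cube is not intersected at this z (z outside [0, 22.5]); the r=10.5 cylinder at (12, 12.5) contributes a regular 24-gon of circumradius 10.5; the 9.5×26.5 cube at (6.5, 6) contributes its full rectangle; Taking the union: the regions partially overlap (shared area 157.12 mm²), so overlapping operands fuse into one piece — 1 connected region. The result has 1 disconnected region.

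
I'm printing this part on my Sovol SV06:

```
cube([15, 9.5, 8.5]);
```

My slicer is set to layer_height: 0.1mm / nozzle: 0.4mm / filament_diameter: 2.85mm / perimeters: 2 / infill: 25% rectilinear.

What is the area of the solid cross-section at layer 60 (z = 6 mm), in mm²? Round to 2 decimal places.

142.50 mm²

At z = 6 mm: the cube is present — its section is the full 15×9.5 rectangle (area 142.50 mm²). Overall, the cross-section is a single solid region. Net area = 142.50 mm².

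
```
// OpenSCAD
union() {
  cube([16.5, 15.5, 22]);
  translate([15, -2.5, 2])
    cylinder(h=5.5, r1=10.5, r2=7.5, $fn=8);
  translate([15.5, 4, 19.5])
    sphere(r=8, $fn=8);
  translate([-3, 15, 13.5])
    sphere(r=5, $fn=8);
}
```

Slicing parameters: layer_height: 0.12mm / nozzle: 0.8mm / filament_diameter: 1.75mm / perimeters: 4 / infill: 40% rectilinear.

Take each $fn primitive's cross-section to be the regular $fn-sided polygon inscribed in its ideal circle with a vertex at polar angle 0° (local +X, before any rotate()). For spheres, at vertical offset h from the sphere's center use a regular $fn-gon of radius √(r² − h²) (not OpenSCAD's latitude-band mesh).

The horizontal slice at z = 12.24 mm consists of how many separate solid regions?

1

At z = 12.24 mm: the cube (footprint 16.5×15.5) is included at this height; the cone at (15, -2.5) does not reach this height (z outside [2, 7.5]); the sphere at (15.5, 4): section is a regular 8-gon, circumradius = √(r²−h²) = √(8²−7.26²) = 3.360; the r=5 sphere at (-3, 15) contributes a regular 8-gon of circumradius √(5²−1.26²) = 4.839; Taking the union: the regions partially overlap (shared area 27.05 mm²), so overlapping operands fuse into one piece — 1 connected region. The result has 1 disconnected region.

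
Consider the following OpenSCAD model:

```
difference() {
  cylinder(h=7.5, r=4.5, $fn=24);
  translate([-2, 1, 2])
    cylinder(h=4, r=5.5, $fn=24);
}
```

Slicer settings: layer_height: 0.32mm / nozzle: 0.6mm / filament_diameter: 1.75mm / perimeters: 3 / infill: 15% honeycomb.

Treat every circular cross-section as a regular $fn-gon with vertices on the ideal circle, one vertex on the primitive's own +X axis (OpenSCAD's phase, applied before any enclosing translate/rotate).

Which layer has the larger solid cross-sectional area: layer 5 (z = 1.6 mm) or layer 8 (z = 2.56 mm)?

layer 5 (z = 1.6 mm)

Layer 5 (z = 1.6): the r=4.5 cylinder contributes a regular 24-gon of circumradius 4.5 (area = (24/2)·4.500²·sin(360°/24) = 62.89 mm²); the cylinder at (-2, 1) is absent (z outside [2, 6]); Subtracting the remaining from the first: none of the subtracted shapes is present at this height, so the r=4.5 cylinder is unchanged — area = 62.89 mm². So its area = 62.89 mm². Layer 8 (z = 2.56): the cylinder: section is a regular 24-gon, circumradius r=4.5 (area = (24/2)·4.500²·sin(360°/24) = 62.89 mm²); the r=5.5 cylinder at (-2, 1) contributes a regular 24-gon of circumradius 5.5 (area = (24/2)·5.500²·sin(360°/24) = 93.95 mm²); After the difference (first − rest): starting from the r=4.5 cylinder (62.89 mm²), the r=5.5 cylinder at (-2, 1) partially overlaps it — only the 54.09 mm² overlap (of its 93.95 mm²) is removed, clipping the outline — area = 8.80 mm². So its area = 8.80 mm². Layer 5 is larger (62.89 vs 8.80 mm²).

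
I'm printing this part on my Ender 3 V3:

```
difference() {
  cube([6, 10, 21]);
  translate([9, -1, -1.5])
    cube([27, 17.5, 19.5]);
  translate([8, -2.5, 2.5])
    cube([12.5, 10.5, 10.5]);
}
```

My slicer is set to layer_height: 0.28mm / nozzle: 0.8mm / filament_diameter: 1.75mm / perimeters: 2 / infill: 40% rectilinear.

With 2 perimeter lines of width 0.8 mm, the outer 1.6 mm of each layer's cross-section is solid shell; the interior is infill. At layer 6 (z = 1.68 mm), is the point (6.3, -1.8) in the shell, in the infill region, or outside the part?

outside

At z = 1.68 mm: the cube (footprint 6×10) is included at this height; the cube at (9, -1) (footprint 27×17.5) is included at this height; the cube at (8, -2.5) does not reach this height (z outside [2.5, 13]); After the difference (first − rest): starting from the 6×10 cube, the 27×17.5 cube at (9, -1) misses the remaining region (no effect) — 1 connected region. Overall, the cross-section is a single solid region. The nearest boundary edge runs (6.00, 10.00)→(6.00, 0.00); distance from the point to it = 1.82 mm. The point is not inside any of the regions above, so it lies outside the cross-section (1.82 mm from the nearest boundary).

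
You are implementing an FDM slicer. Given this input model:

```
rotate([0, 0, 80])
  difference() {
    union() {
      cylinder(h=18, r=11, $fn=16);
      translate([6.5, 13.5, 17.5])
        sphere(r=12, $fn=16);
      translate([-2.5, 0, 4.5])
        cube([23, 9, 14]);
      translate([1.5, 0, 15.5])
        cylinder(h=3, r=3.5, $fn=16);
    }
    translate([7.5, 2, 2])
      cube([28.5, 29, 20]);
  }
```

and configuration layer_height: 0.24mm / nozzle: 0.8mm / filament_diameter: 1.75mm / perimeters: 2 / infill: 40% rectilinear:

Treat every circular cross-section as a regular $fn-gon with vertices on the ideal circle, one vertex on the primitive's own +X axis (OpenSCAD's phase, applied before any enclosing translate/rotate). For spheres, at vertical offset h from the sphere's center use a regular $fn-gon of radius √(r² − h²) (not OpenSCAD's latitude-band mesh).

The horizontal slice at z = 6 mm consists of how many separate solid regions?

2

At z = 6 mm: the r=11 cylinder contributes a regular 16-gon of circumradius 11; the r=12 sphere at (6.5, 13.5) slices to a regular 16-gon of circumradius 3.428 (√(r²−h²) with h=11.5 from center); the cube at (-2.5, 0) (footprint 23×9) is included at this height; the cylinder at (1.5, 0) is not intersected at this z (z outside [15.5, 18.5]); Combining (union): the regions partially overlap (shared area 107.44 mm²), so overlapping operands fuse into one piece — 2 connected regions; the 28.5×29 cube at (7.5, 2) contributes its full rectangle; Subtracting the remaining from the first: starting from that combined region, the 28.5×29 cube at (7.5, 2) partially overlaps it — only the 102.33 mm² overlap (of its 826.50 mm²) is removed, clipping the outline — 2 connected regions; (rotated 80° about Z; rotation is an isometry so areas/perimeters/island counts are preserved). The result has 2 disconnected regions.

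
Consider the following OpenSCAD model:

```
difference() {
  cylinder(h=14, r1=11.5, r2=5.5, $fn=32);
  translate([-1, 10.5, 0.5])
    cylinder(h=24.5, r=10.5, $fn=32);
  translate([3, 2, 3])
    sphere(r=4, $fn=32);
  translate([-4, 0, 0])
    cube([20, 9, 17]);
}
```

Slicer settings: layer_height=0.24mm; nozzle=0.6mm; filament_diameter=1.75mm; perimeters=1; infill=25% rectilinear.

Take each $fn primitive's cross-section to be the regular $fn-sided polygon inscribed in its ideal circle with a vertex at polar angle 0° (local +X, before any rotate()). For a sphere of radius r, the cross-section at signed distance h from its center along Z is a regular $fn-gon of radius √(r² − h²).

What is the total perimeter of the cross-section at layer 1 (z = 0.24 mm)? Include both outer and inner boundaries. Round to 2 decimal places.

At z = 0.24 mm: the cone: at t=0.017 of its height the radius interpolates to r₁+(r₂−r₁)t = 11.397, giving a regular 32-gon of that circumradius (perimeter = 2·32·11.397·sin(180°/32) = 71.50 mm); the cylinder at (-1, 10.5) is not intersected at this z (z outside [0.5, 25]); the r=4 sphere at (3, 2) slices to a regular 32-gon of circumradius 2.895 (√(r²−h²) with h=2.76 from center) (perimeter = 2·32·2.895·sin(180°/32) = 18.16 mm); the 20×9 cube at (-4, 0) contributes its full rectangle (perimeter 58.00 mm); Subtracting the remaining from the first: starting from the cone, the r=4 sphere at (3, 2) lies wholly inside it (removes its full 26.17 mm² and its 18.16 mm outline becomes a hole wall); the 20×9 cube at (-4, 0) partially overlaps it — only the 102.58 mm² overlap (of its 180.00 mm²) is removed, clipping the outline — boundary = 96.88 mm. Overall, the cross-section is a single solid region. Total boundary length (outer) = 96.88 mm.

96.88 mm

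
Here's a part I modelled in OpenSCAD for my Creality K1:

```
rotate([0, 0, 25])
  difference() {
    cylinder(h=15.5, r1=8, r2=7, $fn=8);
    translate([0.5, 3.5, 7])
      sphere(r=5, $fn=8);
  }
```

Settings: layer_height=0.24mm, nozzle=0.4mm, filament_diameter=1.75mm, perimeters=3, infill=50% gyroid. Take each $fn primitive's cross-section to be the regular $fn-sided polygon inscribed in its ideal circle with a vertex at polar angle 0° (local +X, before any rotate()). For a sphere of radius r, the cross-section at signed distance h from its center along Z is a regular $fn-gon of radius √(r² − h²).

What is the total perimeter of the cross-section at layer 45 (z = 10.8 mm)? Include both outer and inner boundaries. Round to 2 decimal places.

At z = 10.8 mm: the cone: at t=0.697 of its height the radius interpolates to r₁+(r₂−r₁)t = 7.303, giving a regular 8-gon of that circumradius (perimeter = 2·8·7.303·sin(180°/8) = 44.72 mm); the r=5 sphere at (0.5, 3.5) slices to a regular 8-gon of circumradius 3.250 (√(r²−h²) with h=3.8 from center) (perimeter = 2·8·3.250·sin(180°/8) = 19.90 mm); Taking the first minus the rest: starting from the cone, the r=5 sphere at (0.5, 3.5) lies wholly inside it (removes its full 29.87 mm² and its 19.90 mm outline becomes a hole wall) — boundary (outer + 1 inner loop) = 64.61 mm; (rotated 25° about Z; rotation is an isometry so areas/perimeters/island counts are preserved). Overall, the cross-section is one region with 1 hole. Total boundary length (outer + inner) = 64.61 mm.

64.61 mm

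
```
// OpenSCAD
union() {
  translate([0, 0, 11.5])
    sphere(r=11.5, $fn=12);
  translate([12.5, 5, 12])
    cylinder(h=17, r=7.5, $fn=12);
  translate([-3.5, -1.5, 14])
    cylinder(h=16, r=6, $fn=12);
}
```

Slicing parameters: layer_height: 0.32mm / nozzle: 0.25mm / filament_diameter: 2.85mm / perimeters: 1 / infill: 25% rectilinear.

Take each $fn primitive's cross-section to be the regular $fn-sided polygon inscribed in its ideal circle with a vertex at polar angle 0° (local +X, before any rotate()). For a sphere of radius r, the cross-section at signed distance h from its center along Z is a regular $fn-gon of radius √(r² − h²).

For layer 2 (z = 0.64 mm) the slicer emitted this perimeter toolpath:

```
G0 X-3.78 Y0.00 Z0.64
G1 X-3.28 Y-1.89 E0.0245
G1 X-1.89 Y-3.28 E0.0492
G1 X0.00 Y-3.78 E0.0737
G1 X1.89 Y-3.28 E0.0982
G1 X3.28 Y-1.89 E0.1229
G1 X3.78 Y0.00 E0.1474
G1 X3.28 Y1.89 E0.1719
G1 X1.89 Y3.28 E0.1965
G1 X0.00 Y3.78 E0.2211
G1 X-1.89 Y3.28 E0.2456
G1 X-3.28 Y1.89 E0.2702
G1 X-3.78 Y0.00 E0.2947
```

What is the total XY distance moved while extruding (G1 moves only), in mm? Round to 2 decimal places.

Sum the Euclidean lengths of each G1 segment: total = 23.50 mm.

23.50 mm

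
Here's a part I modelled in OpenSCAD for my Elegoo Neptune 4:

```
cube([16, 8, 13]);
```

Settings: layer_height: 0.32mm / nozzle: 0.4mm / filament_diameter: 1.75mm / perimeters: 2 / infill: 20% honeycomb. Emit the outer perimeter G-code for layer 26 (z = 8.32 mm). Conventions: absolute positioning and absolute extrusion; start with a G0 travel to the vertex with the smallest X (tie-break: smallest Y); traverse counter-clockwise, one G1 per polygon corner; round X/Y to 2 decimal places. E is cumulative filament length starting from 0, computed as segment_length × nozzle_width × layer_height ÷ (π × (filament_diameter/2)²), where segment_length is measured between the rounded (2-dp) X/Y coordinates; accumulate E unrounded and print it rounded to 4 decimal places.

At z = 8.32 mm: the cube is present — its section is the full 16×8 rectangle. The outline is a single polygon with 4 vertices. Extrusion per mm of travel: 0.4 × 0.32 / (π × 0.875²) = 0.053216. Accumulating E over each segment gives final E = 2.5544.

G0 X0.00 Y0.00 Z8.32
G1 X16.00 Y0.00 E0.8515
G1 X16.00 Y8.00 E1.2772
G1 X0.00 Y8.00 E2.1286
G1 X0.00 Y0.00 E2.5544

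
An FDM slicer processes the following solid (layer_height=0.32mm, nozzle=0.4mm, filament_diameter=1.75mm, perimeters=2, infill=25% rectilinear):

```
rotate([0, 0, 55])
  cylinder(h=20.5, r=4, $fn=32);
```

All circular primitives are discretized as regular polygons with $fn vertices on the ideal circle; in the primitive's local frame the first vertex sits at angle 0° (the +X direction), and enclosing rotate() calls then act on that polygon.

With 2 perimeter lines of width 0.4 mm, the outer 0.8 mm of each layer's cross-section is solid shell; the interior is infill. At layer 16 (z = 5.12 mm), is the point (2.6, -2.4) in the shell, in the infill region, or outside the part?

shell

At z = 5.12 mm: the r=4 cylinder gives a regular 32-gon of circumradius 4 (constant along its height); (rotated 55° about Z; rotation is an isometry so areas/perimeters/island counts are preserved). Overall, the cross-section is a single solid region. Undo the 55° rotation: the query point maps to (-0.475, -3.506) in the un-rotated model frame. The nearest boundary edge runs (-0.78, -3.92)→(-0.00, -4.00); distance from the point to it = 0.44 mm. The point is inside the cross-section, 0.44 mm from the nearest boundary — within the 0.8 mm shell band (2 × 0.4).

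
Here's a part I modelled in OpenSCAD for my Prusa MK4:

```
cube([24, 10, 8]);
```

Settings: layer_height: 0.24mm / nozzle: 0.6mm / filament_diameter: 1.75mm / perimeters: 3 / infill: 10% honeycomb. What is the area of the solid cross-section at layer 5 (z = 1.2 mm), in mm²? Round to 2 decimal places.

240.00 mm²

At z = 1.2 mm: the 24×10 cube contributes its full rectangle (area 240.00 mm²). Overall, the cross-section is a single solid region. Net area = 240.00 mm².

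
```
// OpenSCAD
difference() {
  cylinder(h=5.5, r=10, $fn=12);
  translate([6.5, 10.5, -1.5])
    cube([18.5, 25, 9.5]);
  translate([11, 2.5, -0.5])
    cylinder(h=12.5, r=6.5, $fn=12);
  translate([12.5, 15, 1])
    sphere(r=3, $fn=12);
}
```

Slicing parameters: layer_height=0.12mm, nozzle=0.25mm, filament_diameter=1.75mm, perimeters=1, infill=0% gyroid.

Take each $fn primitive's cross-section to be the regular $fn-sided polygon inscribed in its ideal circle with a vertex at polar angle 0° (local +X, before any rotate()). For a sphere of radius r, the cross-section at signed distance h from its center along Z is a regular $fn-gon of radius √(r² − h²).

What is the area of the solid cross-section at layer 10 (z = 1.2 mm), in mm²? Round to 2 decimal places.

At z = 1.2 mm: the r=10 cylinder gives a regular 12-gon of circumradius 10 (constant along its height) (area = (12/2)·10.000²·sin(360°/12) = 300.00 mm²); the cube at (6.5, 10.5) (footprint 18.5×25) is included at this height (area 462.50 mm²); the r=6.5 cylinder at (11, 2.5) contributes a regular 12-gon of circumradius 6.5 (area = (12/2)·6.500²·sin(360°/12) = 126.75 mm²); the r=3 sphere at (12.5, 15) contributes a regular 12-gon of circumradius √(3²−0.2²) = 2.993 (area = (12/2)·2.993²·sin(360°/12) = 26.88 mm²); After the difference (first − rest): starting from the r=10 cylinder (300.00 mm²), the 18.5×25 cube at (6.5, 10.5) misses the remaining region (no effect); the r=6.5 cylinder at (11, 2.5) partially overlaps it — only the 37.02 mm² overlap (of its 126.75 mm²) is removed, clipping the outline; the r=3 sphere at (12.5, 15) misses the remaining region (no effect) — area = 262.98 mm². Overall, the cross-section is a single solid region. Net area = 262.98 mm².

262.98 mm²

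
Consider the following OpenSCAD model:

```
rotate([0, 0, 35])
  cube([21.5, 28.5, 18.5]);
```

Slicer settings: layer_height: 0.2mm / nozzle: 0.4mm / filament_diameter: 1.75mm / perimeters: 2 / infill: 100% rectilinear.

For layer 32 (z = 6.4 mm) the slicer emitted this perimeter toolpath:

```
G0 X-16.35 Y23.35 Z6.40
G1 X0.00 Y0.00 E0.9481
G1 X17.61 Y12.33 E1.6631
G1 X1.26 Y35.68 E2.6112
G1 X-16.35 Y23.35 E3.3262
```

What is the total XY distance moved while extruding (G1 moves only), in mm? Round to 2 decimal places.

Sum the Euclidean lengths of each G1 segment: total = 100.01 mm.

100.01 mm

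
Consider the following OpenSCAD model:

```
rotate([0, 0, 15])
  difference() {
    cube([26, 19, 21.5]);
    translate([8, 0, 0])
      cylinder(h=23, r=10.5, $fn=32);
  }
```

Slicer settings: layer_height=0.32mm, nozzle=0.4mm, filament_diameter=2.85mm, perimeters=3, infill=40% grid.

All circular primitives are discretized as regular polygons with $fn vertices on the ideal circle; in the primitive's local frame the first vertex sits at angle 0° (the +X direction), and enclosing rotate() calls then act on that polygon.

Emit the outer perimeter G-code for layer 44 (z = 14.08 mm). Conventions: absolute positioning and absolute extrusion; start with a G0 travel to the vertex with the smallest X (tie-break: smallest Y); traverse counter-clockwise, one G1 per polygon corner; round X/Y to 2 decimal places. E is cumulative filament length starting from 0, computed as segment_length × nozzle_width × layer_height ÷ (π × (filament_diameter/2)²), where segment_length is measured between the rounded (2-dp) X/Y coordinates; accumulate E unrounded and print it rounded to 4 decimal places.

G0 X-4.92 Y18.35 Z14.08
G1 X-1.74 Y6.49 E0.2464
G1 X-1.37 Y7.32 E0.2646
G1 X-0.17 Y8.99 E0.3059
G1 X1.34 Y10.40 E0.3473
G1 X3.08 Y11.49 E0.3885
G1 X5.01 Y12.21 E0.4298
G1 X7.04 Y12.55 E0.4711
G1 X9.10 Y12.48 E0.5125
G1 X11.10 Y12.01 E0.5537
G1 X12.98 Y11.16 E0.5951
G1 X14.65 Y9.96 E0.6364
G1 X16.06 Y8.46 E0.6777
G1 X17.14 Y6.71 E0.7190
G1 X17.87 Y4.79 E0.7602
G1 X25.11 Y6.73 E0.9106
G1 X20.20 Y25.08 E1.2917
G1 X-4.92 Y18.35 E1.8135

At z = 14.08 mm: the 26×19 cube contributes its full rectangle; the r=10.5 cylinder at (8, 0) contributes a regular 32-gon of circumradius 10.5; Taking the first minus the rest: starting from the 26×19 cube, the r=10.5 cylinder at (8, 0) partially overlaps it — only the 160.69 mm² overlap (of its 344.14 mm²) is removed, clipping the outline — 1 connected region; (whole slice rotated 15° about Z — lengths, areas and connectivity unchanged). The outline is a single polygon with 17 vertices. Extrusion per mm of travel: 0.4 × 0.32 / (π × 1.425²) = 0.020065. Accumulating E over each segment gives final E = 1.8135.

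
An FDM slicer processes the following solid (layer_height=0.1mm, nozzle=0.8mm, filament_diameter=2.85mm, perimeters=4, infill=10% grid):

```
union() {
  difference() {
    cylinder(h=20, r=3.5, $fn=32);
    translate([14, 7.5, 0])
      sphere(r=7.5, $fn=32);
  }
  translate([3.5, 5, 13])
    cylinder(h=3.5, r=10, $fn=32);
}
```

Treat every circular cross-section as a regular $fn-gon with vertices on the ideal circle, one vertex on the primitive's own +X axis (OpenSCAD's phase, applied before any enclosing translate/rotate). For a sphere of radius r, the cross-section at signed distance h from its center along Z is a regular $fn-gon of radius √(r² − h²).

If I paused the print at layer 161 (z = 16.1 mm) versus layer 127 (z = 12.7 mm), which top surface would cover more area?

layer 161 (z = 16.1 mm)

Layer 161 (z = 16.1): the r=3.5 cylinder gives a regular 32-gon of circumradius 3.5 (constant along its height) (area = (32/2)·3.500²·sin(360°/32) = 38.24 mm²); the sphere at (14, 7.5) is absent (|z−center|=16.100 > r=7.5); After the difference (first − rest): none of the subtracted shapes is present at this height, so the r=3.5 cylinder is unchanged — area = 38.24 mm²; the r=10 cylinder at (3.5, 5) contributes a regular 32-gon of circumradius 10 (area = (32/2)·10.000²·sin(360°/32) = 312.14 mm²); Combining (union): that combined region lies entirely inside the r=10 cylinder at (3.5, 5), so the union is just the r=10 cylinder at (3.5, 5) — area = 312.14 mm². So its area = 312.14 mm². Layer 127 (z = 12.7): the r=3.5 cylinder contributes a regular 32-gon of circumradius 3.5 (area = (32/2)·3.500²·sin(360°/32) = 38.24 mm²); the sphere at (14, 7.5) does not reach this height (|z−center|=12.700 > r=7.5); Taking the first minus the rest: none of the subtracted shapes is present at this height, so the r=3.5 cylinder is unchanged — area = 38.24 mm²; the cylinder at (3.5, 5) is absent (z outside [13, 16.5]); Merging all regions: only the result so far is present, so the union is just that shape — area = 38.24 mm². So its area = 38.24 mm². Layer 161 is larger (312.14 vs 38.24 mm²).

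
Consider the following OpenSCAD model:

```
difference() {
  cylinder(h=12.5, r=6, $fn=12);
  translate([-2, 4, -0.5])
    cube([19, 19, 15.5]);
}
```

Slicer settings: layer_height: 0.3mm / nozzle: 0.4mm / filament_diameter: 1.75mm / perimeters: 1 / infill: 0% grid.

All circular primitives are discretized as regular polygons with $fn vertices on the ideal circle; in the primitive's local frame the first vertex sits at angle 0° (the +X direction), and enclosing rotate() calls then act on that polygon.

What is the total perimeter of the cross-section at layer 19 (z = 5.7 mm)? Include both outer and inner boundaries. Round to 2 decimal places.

38.06 mm

At z = 5.7 mm: the cylinder: section is a regular 12-gon, circumradius r=6 (perimeter = 2·12·6.000·sin(180°/12) = 37.27 mm); the 19×19 cube at (-2, 4) contributes its full rectangle (perimeter 76.00 mm); Subtracting the remaining from the first: starting from the r=6 cylinder, the 19×19 cube at (-2, 4) partially overlaps it — only the 8.97 mm² overlap (of its 361.00 mm²) is removed, clipping the outline — boundary = 38.06 mm. Overall, the cross-section is a single solid region. Total boundary length (outer) = 38.06 mm.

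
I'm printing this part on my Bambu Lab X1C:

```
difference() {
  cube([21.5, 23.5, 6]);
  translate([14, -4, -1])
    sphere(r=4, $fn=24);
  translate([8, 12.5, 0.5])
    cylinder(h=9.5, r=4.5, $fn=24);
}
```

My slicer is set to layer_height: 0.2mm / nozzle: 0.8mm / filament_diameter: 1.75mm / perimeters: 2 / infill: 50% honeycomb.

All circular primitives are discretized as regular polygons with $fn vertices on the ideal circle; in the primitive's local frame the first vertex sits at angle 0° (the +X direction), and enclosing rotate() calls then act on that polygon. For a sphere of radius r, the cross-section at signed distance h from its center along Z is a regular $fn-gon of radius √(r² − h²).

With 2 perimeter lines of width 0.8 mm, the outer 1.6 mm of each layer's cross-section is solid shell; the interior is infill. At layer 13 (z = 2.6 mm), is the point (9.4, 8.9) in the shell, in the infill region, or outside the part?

outside

At z = 2.6 mm: the 21.5×23.5 cube contributes its full rectangle; the r=4 sphere at (14, -4) contributes a regular 24-gon of circumradius √(4²−3.6²) = 1.744; the r=4.5 cylinder at (8, 12.5) gives a regular 24-gon of circumradius 4.5 (constant along its height); Subtracting the remaining from the first: starting from the 21.5×23.5 cube, the r=4 sphere at (14, -4) misses the remaining region (no effect); the r=4.5 cylinder at (8, 12.5) lies wholly inside it (removes its full 62.89 mm² and its 28.19 mm outline becomes a hole wall) — 1 connected region with 1 hole. Overall, the cross-section is one region with 1 hole. The nearest boundary edge runs (9.16, 8.15)→(10.25, 8.60); distance from the point to it = 0.60 mm. The point is not inside any of the regions above, so it lies outside the cross-section (0.60 mm from the nearest boundary).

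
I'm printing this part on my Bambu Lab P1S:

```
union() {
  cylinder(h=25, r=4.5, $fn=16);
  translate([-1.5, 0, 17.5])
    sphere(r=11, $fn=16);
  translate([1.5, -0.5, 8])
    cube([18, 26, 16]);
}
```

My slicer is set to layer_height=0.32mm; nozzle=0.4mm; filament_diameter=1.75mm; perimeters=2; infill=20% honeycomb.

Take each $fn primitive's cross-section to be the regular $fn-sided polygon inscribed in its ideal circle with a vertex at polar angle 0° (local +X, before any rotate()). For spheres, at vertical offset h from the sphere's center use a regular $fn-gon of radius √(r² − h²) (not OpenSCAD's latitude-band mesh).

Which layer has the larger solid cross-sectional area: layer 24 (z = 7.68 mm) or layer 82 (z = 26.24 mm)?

Layer 24 (z = 7.68): the r=4.5 cylinder contributes a regular 16-gon of circumradius 4.5 (area = (16/2)·4.500²·sin(360°/16) = 61.99 mm²); the r=11 sphere at (-1.5, 0) contributes a regular 16-gon of circumradius √(11²−9.82²) = 4.957 (area = (16/2)·4.957²·sin(360°/16) = 75.21 mm²); the cube at (1.5, -0.5) is not intersected at this z (z outside [8, 24]); Combining (union): the regions partially overlap — summed areas 137.21 mm² minus the doubly-counted overlap 54.00 mm² gives 83.20 mm² — area = 83.20 mm². So its area = 83.20 mm². Layer 82 (z = 26.24): the cylinder is absent (z outside [0, 25]); the sphere at (-1.5, 0): section is a regular 16-gon, circumradius = √(r²−h²) = √(11²−8.74²) = 6.679 (area = (16/2)·6.679²·sin(360°/16) = 136.58 mm²); the cube at (1.5, -0.5) is not intersected at this z (z outside [8, 24]); Combining (union): only the r=11 sphere at (-1.5, 0) is present, so the union is just that shape — area = 136.58 mm². So its area = 136.58 mm². Layer 82 is larger (136.58 vs 83.20 mm²).

layer 82 (z = 26.24 mm)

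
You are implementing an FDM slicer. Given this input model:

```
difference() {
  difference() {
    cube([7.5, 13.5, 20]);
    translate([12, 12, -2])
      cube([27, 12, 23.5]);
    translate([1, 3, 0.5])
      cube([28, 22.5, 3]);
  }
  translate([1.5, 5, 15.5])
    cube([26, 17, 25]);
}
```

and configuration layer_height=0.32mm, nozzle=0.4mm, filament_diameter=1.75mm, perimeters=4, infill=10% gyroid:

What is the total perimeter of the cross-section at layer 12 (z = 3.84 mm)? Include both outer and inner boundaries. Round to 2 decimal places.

42.00 mm

At z = 3.84 mm: the cube (footprint 7.5×13.5) is included at this height (perimeter 42.00 mm); the cube at (12, 12) is present — its section is the full 27×12 rectangle (perimeter 78.00 mm); the cube at (1, 3) is not intersected at this z (z outside [0.5, 3.5]); Subtracting the remaining from the first: starting from the 7.5×13.5 cube, the 27×12 cube at (12, 12) misses the remaining region (no effect) — boundary = 42.00 mm; the cube at (1.5, 5) does not reach this height (z outside [15.5, 40.5]); Subtracting the remaining from the first: none of the subtracted shapes is present at this height, so the result so far is unchanged — boundary = 42.00 mm. Overall, the cross-section is a single solid region. Total boundary length (outer) = 42.00 mm.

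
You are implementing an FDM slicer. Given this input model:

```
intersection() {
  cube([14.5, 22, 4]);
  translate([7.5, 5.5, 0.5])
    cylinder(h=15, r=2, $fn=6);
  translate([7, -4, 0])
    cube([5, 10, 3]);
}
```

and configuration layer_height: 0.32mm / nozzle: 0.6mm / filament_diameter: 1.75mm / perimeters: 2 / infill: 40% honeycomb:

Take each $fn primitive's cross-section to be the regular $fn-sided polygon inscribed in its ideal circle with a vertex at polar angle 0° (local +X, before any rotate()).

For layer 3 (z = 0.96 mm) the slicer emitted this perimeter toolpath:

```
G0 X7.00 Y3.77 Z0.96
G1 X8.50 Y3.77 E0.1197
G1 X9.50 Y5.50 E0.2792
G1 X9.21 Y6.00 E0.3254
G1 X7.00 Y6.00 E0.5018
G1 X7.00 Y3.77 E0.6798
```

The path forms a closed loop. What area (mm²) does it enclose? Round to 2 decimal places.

Apply the shoelace formula to the sequence of (X, Y) vertices; enclosed area = 4.64 mm².

4.64 mm²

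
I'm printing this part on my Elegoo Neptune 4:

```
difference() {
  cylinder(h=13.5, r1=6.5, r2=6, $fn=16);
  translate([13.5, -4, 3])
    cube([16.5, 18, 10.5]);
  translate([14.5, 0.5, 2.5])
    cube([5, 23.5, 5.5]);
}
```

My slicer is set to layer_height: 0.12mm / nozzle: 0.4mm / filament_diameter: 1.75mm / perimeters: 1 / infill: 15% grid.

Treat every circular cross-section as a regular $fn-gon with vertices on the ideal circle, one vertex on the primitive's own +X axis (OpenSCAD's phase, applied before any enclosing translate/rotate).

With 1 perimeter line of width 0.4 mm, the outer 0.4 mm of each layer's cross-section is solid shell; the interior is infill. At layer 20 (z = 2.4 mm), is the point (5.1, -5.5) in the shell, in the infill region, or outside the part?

At z = 2.4 mm: the cone: at t=0.178 of its height the radius interpolates to r₁+(r₂−r₁)t = 6.411, giving a regular 16-gon of that circumradius; the cube at (13.5, -4) does not reach this height (z outside [3, 13.5]); the cube at (14.5, 0.5) is not intersected at this z (z outside [2.5, 8]); After the difference (first − rest): none of the subtracted shapes is present at this height, so the cone is unchanged — 1 connected region. Overall, the cross-section is a single solid region. The nearest boundary edge runs (2.45, -5.92)→(4.53, -4.53); distance from the point to it = 1.12 mm. The point is not inside any of the regions above, so it lies outside the cross-section (1.12 mm from the nearest boundary).

outside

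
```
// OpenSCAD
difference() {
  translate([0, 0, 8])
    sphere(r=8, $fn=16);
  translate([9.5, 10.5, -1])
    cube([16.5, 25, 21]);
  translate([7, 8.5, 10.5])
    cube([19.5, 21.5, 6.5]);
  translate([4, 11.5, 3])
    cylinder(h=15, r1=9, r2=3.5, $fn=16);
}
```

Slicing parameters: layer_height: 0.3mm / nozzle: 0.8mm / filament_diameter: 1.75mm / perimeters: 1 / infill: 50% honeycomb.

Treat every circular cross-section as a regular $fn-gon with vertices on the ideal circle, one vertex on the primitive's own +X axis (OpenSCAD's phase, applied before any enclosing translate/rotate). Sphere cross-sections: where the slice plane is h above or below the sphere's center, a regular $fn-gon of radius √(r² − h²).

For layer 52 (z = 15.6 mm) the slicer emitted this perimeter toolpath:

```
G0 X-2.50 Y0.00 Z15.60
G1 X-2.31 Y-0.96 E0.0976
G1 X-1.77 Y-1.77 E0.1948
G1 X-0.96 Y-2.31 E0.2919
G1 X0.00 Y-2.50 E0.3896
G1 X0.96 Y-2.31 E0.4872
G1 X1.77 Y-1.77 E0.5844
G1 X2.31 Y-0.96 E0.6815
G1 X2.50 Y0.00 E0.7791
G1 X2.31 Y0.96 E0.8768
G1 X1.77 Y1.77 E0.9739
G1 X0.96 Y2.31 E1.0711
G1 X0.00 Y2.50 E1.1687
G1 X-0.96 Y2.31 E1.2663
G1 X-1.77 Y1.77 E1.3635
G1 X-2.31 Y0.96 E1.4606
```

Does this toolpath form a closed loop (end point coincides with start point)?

Start point (G0): (-2.50, 0.00). End point (last G1): the path does not return to the start — open.

no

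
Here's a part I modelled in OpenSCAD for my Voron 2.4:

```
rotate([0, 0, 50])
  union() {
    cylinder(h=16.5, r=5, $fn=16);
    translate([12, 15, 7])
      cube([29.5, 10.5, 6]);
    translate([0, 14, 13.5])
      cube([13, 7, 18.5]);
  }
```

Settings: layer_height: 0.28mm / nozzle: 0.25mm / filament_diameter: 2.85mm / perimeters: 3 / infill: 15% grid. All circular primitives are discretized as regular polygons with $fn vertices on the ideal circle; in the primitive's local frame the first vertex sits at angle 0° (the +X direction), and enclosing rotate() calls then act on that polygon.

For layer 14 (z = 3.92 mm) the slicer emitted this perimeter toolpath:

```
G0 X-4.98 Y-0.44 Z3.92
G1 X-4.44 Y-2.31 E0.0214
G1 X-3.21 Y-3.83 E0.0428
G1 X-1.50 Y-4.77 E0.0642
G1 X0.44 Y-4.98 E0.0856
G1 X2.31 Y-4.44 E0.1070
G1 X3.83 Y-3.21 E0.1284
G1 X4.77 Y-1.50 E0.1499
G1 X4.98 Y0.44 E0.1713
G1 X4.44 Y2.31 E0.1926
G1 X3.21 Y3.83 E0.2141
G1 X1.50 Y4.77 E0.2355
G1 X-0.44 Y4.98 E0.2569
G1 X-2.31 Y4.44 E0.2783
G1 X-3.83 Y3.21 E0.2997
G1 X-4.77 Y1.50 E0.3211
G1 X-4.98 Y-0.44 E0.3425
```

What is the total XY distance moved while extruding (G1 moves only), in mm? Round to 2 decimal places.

31.22 mm

Sum the Euclidean lengths of each G1 segment: total = 31.22 mm.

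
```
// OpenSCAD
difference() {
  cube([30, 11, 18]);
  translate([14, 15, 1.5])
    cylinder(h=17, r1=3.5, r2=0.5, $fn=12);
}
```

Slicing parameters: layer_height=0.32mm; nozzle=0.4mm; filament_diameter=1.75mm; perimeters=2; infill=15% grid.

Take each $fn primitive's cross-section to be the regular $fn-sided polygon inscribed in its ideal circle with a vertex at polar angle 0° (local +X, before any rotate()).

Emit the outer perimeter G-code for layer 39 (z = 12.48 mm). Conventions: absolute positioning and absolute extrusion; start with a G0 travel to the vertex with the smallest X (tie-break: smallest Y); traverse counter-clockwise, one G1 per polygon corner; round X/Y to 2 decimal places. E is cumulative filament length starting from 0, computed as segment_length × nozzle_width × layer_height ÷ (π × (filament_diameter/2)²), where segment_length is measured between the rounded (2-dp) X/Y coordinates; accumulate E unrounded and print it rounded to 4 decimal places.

At z = 12.48 mm: the 30×11 cube contributes its full rectangle; the cone at (14, 15) (r1=3.5→r2=0.5) has section circumradius 1.562 here — a regular 12-gon; Taking the first minus the rest: starting from the 30×11 cube, the cone at (14, 15) misses the remaining region (no effect) — 1 connected region. The outline is a single polygon with 4 vertices. Extrusion per mm of travel: 0.4 × 0.32 / (π × 0.875²) = 0.053216. Accumulating E over each segment gives final E = 4.3637.

G0 X0.00 Y0.00 Z12.48
G1 X30.00 Y0.00 E1.5965
G1 X30.00 Y11.00 E2.1819
G1 X0.00 Y11.00 E3.7784
G1 X0.00 Y0.00 E4.3637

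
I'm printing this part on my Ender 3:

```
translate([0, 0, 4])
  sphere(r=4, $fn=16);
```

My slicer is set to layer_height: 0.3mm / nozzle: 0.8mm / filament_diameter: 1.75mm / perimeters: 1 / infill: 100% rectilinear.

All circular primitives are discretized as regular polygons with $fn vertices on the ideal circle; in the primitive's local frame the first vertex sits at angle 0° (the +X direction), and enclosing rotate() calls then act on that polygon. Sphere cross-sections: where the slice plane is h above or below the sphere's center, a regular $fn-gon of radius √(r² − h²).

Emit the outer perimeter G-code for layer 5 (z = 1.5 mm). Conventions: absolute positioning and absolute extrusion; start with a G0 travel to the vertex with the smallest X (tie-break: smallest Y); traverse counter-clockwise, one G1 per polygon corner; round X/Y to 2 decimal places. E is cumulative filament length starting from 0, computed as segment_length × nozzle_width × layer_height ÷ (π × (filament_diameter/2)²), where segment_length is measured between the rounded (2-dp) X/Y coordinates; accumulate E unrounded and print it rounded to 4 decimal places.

G0 X-3.12 Y0.00 Z1.50
G1 X-2.88 Y-1.19 E0.1211
G1 X-2.21 Y-2.21 E0.2429
G1 X-1.19 Y-2.88 E0.3647
G1 X0.00 Y-3.12 E0.4858
G1 X1.19 Y-2.88 E0.6069
G1 X2.21 Y-2.21 E0.7287
G1 X2.88 Y-1.19 E0.8505
G1 X3.12 Y0.00 E0.9716
G1 X2.88 Y1.19 E1.0927
G1 X2.21 Y2.21 E1.2145
G1 X1.19 Y2.88 E1.3363
G1 X0.00 Y3.12 E1.4574
G1 X-1.19 Y2.88 E1.5785
G1 X-2.21 Y2.21 E1.7003
G1 X-2.88 Y1.19 E1.8221
G1 X-3.12 Y0.00 E1.9432

At z = 1.5 mm: the r=4 sphere contributes a regular 16-gon of circumradius √(4²−2.5²) = 3.122. The outline is a single polygon with 16 vertices. Extrusion per mm of travel: 0.8 × 0.3 / (π × 0.875²) = 0.099780. Accumulating E over each segment gives final E = 1.9432.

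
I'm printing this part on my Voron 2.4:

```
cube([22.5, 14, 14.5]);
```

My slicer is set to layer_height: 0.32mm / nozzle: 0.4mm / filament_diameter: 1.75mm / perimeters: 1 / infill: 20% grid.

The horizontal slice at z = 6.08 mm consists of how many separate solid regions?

At z = 6.08 mm: the cube is present — its section is the full 22.5×14 rectangle. The result has 1 disconnected region.

1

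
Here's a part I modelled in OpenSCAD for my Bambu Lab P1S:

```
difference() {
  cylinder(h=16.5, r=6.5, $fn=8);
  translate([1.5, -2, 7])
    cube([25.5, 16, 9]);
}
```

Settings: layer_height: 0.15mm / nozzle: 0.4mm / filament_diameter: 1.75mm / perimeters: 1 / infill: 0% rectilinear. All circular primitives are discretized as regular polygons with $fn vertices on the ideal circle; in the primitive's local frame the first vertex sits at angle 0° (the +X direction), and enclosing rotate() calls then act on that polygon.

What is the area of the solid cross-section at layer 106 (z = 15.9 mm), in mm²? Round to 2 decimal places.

89.74 mm²

At z = 15.9 mm: the r=6.5 cylinder contributes a regular 8-gon of circumradius 6.5 (area = (8/2)·6.500²·sin(360°/8) = 119.50 mm²); the cube at (1.5, -2) (footprint 25.5×16) is included at this height (area 408.00 mm²); After the difference (first − rest): starting from the r=6.5 cylinder (119.50 mm²), the 25.5×16 cube at (1.5, -2) partially overlaps it — only the 29.76 mm² overlap (of its 408.00 mm²) is removed, clipping the outline — area = 89.74 mm². Overall, the cross-section is a single solid region. Net area = 89.74 mm².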